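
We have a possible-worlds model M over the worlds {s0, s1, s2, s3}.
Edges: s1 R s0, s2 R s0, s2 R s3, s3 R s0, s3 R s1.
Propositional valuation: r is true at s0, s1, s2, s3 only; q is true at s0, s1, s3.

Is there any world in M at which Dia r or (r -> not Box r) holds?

Let φ = Dia r or (r -> not Box r). Evaluate φ at each world:
  s0 (successors ∅): φ is false.
  s1 (successors {s0}): φ is true.
  s2 (successors {s0, s3}): φ is true.
  s3 (successors {s0, s1}): φ is true.
Detail at s1 (witness):
  At s1: Dia r is true, r -> not Box r is false, so Dia r or (r -> not Box r) is true.
    At s1: Dia r requires r at some successor in {s0}.
      r holds at s0, so Dia r is true at s1.
    At s1: r is true, not Box r is false, so r -> not Box r is false.
      At s1: Box r is true, so not Box r is false.

Yes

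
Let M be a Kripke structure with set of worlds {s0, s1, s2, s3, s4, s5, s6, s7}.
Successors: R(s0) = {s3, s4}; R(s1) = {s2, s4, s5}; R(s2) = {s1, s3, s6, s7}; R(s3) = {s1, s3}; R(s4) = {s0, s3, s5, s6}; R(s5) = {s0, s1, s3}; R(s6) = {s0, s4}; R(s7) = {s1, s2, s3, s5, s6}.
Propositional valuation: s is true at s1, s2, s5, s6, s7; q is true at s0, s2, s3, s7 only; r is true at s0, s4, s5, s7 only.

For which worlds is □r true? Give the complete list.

s6

Let φ = □r. Evaluate φ at each world:
  s0 (successors {s3, s4}): φ is false.
  s1 (successors {s2, s4, s5}): φ is false.
  s2 (successors {s1, s3, s6, s7}): φ is false.
  s3 (successors {s1, s3}): φ is false.
  s4 (successors {s0, s3, s5, s6}): φ is false.
  s5 (successors {s0, s1, s3}): φ is false.
  s6 (successors {s0, s4}): φ is true.
  s7 (successors {s1, s2, s3, s5, s6}): φ is false.
For instance, at s7:
  At s7: □r requires r at every successor {s1, s2, s3, s5, s6}.
    r fails at s1, so □r is false at s7.
Satisfying worlds: {s6}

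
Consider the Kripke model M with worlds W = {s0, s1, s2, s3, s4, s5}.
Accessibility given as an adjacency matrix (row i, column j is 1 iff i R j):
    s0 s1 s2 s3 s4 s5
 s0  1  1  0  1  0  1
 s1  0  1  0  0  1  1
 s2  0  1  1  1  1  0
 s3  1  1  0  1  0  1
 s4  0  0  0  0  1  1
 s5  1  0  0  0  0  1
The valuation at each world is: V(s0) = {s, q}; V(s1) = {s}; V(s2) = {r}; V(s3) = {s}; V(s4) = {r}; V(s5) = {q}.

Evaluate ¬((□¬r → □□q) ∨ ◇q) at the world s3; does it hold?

No

At s3: (□¬r → □□q) ∨ ◇q is true, so ¬((□¬r → □□q) ∨ ◇q) is false.
  At s3: □¬r → □□q is false, ◇q is true, so (□¬r → □□q) ∨ ◇q is true.
    At s3: □¬r is true, □□q is false, so □¬r → □□q is false.
      At s3: □¬r requires ¬r at every successor {s0, s1, s3, s5}.
        At s0: ¬r is true.
        At s1: ¬r is true.
        At s3: ¬r is true.
        At s5: ¬r is true.
      So □¬r is true at s3.
      At s3: □□q requires □q at every successor {s0, s1, s3, s5}.
        □q fails at s0, so □□q is false at s3.
    At s3: ◇q requires q at some successor in {s0, s1, s3, s5}.
      q holds at s0, so ◇q is true at s3.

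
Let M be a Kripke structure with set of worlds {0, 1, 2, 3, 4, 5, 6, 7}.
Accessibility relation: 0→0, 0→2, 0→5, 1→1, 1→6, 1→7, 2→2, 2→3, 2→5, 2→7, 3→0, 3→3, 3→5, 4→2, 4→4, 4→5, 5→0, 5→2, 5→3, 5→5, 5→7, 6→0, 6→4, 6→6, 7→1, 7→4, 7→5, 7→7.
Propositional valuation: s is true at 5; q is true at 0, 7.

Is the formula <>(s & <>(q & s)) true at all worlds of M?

Let φ = <>(s & <>(q & s)). Evaluate φ at each world:
  0 (successors {0, 2, 5}): φ is false.
  1 (successors {1, 6, 7}): φ is false.
  2 (successors {2, 3, 5, 7}): φ is false.
  3 (successors {0, 3, 5}): φ is false.
  4 (successors {2, 4, 5}): φ is false.
  5 (successors {0, 2, 3, 5, 7}): φ is false.
  6 (successors {0, 4, 6}): φ is false.
  7 (successors {1, 4, 5, 7}): φ is false.
Detail at 0 (counterexample):
  At 0: <>(s & <>(q & s)) requires s & <>(q & s) at some successor in {0, 2, 5}.
    At 0: s & <>(q & s) is false.
    At 2: s & <>(q & s) is false.
    At 5: s & <>(q & s) is false.
  So <>(s & <>(q & s)) is false at 0.

No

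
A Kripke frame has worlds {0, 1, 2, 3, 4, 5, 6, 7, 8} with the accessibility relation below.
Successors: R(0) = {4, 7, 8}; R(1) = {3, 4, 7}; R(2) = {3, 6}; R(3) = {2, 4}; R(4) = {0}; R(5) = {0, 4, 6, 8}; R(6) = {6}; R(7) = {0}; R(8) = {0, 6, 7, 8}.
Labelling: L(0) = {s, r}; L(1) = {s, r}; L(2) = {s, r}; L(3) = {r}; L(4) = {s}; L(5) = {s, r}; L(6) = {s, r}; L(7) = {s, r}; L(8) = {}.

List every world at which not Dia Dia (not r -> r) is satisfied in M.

Let φ = not Dia Dia (not r -> r). Evaluate φ at each world:
  0 (successors {4, 7, 8}): φ is false.
  1 (successors {3, 4, 7}): φ is false.
  2 (successors {3, 6}): φ is false.
  3 (successors {2, 4}): φ is false.
  4 (successors {0}): φ is false.
  5 (successors {0, 4, 6, 8}): φ is false.
  6 (successors {6}): φ is false.
  7 (successors {0}): φ is false.
  8 (successors {0, 6, 7, 8}): φ is false.
For instance, at 4:
  At 4: Dia Dia (not r -> r) is true, so not Dia Dia (not r -> r) is false.
    At 4: Dia Dia (not r -> r) requires Dia (not r -> r) at some successor in {0}.
      Dia (not r -> r) holds at 0, so Dia Dia (not r -> r) is true at 4.
Satisfying worlds: none.

none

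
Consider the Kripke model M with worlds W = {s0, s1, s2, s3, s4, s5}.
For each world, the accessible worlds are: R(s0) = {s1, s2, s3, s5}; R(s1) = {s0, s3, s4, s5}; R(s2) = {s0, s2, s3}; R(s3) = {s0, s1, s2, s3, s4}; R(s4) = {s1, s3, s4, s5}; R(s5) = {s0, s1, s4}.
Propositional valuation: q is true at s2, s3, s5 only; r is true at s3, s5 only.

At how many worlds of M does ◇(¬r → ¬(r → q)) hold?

5

Recall that ◇ψ holds at a world iff ψ holds at some accessible world.
Let φ = ◇(¬r → ¬(r → q)). Evaluate φ at each world:
  s0 (successors {s1, s2, s3, s5}): φ is true.
  s1 (successors {s0, s3, s4, s5}): φ is true.
  s2 (successors {s0, s2, s3}): φ is true.
  s3 (successors {s0, s1, s2, s3, s4}): φ is true.
  s4 (successors {s1, s3, s4, s5}): φ is true.
  s5 (successors {s0, s1, s4}): φ is false.
For instance, at s5:
  At s5: ◇(¬r → ¬(r → q)) requires ¬r → ¬(r → q) at some successor in {s0, s1, s4}.
    At s0: ¬r → ¬(r → q) is false.
    At s1: ¬r → ¬(r → q) is false.
    At s4: ¬r → ¬(r → q) is false.
  So ◇(¬r → ¬(r → q)) is false at s5.
Satisfying worlds: {s0, s1, s2, s3, s4}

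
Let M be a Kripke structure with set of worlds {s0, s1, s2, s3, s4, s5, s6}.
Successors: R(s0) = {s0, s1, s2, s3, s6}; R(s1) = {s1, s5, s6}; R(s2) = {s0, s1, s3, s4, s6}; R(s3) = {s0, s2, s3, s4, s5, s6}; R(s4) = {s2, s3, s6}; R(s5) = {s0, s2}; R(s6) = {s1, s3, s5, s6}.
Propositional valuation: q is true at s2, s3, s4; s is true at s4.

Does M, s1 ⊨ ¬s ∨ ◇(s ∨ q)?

Recall that ◇ψ holds at a world iff ψ holds at some accessible world.
At s1: ¬s is true, ◇(s ∨ q) is false, so ¬s ∨ ◇(s ∨ q) is true.
  At s1: ◇(s ∨ q) requires s ∨ q at some successor in {s1, s5, s6}.
    At s1: s ∨ q is false.
    At s5: s ∨ q is false.
    At s6: s ∨ q is false.
  So ◇(s ∨ q) is false at s1.

Yes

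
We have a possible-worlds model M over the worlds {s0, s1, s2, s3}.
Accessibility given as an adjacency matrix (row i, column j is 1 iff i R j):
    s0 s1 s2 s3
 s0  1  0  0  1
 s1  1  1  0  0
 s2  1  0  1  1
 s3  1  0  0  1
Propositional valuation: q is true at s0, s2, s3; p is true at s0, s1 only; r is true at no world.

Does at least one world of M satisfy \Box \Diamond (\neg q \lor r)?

Let φ = \Box \Diamond (\neg q \lor r). Evaluate φ at each world:
  s0 (successors {s0, s3}): φ is false.
  s1 (successors {s0, s1}): φ is false.
  s2 (successors {s0, s2, s3}): φ is false.
  s3 (successors {s0, s3}): φ is false.
For instance, at s3:
  At s3: \Box \Diamond (\neg q \lor r) requires \Diamond (\neg q \lor r) at every successor {s0, s3}.
    \Diamond (\neg q \lor r) fails at s0, so \Box \Diamond (\neg q \lor r) is false at s3.
      At s0: \Diamond (\neg q \lor r) requires \neg q \lor r at some successor in {s0, s3}.
        At s0: \neg q \lor r is false.
        At s3: \neg q \lor r is false.
      So \Diamond (\neg q \lor r) is false at s0.

No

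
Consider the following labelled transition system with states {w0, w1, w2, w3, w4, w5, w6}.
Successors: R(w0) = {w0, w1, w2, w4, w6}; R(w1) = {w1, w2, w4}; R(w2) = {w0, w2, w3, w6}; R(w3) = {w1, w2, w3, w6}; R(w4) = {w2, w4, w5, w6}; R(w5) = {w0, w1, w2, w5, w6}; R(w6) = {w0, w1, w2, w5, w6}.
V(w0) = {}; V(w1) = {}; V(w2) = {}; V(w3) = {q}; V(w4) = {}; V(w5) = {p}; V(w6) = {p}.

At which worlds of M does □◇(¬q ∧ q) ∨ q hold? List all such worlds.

w3

Let φ = □◇(¬q ∧ q) ∨ q. Evaluate φ at each world:
  w0 (successors {w0, w1, w2, w4, w6}): φ is false.
  w1 (successors {w1, w2, w4}): φ is false.
  w2 (successors {w0, w2, w3, w6}): φ is false.
  w3 (successors {w1, w2, w3, w6}): φ is true.
  w4 (successors {w2, w4, w5, w6}): φ is false.
  w5 (successors {w0, w1, w2, w5, w6}): φ is false.
  w6 (successors {w0, w1, w2, w5, w6}): φ is false.
For instance, at w5:
  At w5: □◇(¬q ∧ q) is false, q is false, so □◇(¬q ∧ q) ∨ q is false.
    At w5: □◇(¬q ∧ q) requires ◇(¬q ∧ q) at every successor {w0, w1, w2, w5, w6}.
      ◇(¬q ∧ q) fails at w0, so □◇(¬q ∧ q) is false at w5.
Satisfying worlds: {w3}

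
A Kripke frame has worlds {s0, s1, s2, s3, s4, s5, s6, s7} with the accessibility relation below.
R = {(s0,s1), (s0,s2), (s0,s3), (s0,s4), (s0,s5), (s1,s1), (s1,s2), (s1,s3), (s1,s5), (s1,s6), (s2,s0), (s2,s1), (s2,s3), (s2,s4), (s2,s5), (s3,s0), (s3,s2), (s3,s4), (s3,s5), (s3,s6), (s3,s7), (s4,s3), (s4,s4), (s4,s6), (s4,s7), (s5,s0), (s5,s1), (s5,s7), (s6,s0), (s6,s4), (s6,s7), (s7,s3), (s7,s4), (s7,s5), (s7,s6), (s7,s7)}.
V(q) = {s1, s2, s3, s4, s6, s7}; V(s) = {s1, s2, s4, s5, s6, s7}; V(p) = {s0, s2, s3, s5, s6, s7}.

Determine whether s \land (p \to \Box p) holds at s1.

Yes

Recall that \Box ψ holds at a world iff ψ holds at every accessible world, and \Diamond ψ holds iff ψ holds at some accessible world.
At s1: s is true, p \to \Box p is true, so s \land (p \to \Box p) is true.
  At s1: p is false, \Box p is false, so p \to \Box p is true.
    At s1: \Box p requires p at every successor {s1, s2, s3, s5, s6}.
      p fails at s1, so \Box p is false at s1.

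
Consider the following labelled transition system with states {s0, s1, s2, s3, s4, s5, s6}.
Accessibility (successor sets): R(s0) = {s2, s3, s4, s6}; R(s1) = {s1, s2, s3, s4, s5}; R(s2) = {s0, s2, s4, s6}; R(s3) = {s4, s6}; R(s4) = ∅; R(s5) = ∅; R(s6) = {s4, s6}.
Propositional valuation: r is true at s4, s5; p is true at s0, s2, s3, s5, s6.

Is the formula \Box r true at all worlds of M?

Let φ = \Box r. Evaluate φ at each world:
  s0 (successors {s2, s3, s4, s6}): φ is false.
  s1 (successors {s1, s2, s3, s4, s5}): φ is false.
  s2 (successors {s0, s2, s4, s6}): φ is false.
  s3 (successors {s4, s6}): φ is false.
  s4 (successors ∅): φ is true.
  s5 (successors ∅): φ is true.
  s6 (successors {s4, s6}): φ is false.
Detail at s0 (counterexample):
  At s0: \Box r requires r at every successor {s2, s3, s4, s6}.
    r fails at s2, so \Box r is false at s0.

No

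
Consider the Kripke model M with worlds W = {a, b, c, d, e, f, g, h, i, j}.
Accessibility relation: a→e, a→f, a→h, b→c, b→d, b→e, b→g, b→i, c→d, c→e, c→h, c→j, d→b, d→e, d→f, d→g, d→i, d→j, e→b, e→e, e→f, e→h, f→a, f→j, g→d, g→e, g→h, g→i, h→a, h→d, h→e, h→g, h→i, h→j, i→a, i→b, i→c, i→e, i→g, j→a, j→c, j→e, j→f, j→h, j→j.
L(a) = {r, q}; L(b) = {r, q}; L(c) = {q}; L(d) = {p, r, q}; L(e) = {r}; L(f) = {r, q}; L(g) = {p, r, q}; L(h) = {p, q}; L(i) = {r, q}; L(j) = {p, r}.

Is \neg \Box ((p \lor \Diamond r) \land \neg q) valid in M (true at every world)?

Yes

Let φ = \neg \Box ((p \lor \Diamond r) \land \neg q). Evaluate φ at each world:
  a (successors {e, f, h}): φ is true.
  b (successors {c, d, e, g, i}): φ is true.
  c (successors {d, e, h, j}): φ is true.
  d (successors {b, e, f, g, i, j}): φ is true.
  e (successors {b, e, f, h}): φ is true.
  f (successors {a, j}): φ is true.
  g (successors {d, e, h, i}): φ is true.
  h (successors {a, d, e, g, i, j}): φ is true.
  i (successors {a, b, c, e, g}): φ is true.
  j (successors {a, c, e, f, h, j}): φ is true.
For instance, at i:
  At i: \Box ((p \lor \Diamond r) \land \neg q) is false, so \neg \Box ((p \lor \Diamond r) \land \neg q) is true.
    At i: \Box ((p \lor \Diamond r) \land \neg q) requires (p \lor \Diamond r) \land \neg q at every successor {a, b, c, e, g}.
      (p \lor \Diamond r) \land \neg q fails at a, so \Box ((p \lor \Diamond r) \land \neg q) is false at i.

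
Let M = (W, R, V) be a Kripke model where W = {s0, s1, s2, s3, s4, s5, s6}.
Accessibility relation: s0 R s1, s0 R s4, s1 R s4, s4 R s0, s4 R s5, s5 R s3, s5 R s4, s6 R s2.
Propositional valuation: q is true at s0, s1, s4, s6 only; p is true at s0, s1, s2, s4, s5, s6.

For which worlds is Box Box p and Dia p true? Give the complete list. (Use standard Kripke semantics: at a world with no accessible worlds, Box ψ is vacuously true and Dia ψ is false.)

Let φ = Box Box p and Dia p. Evaluate φ at each world:
  s0 (successors {s1, s4}): φ is true.
  s1 (successors {s4}): φ is true.
  s2 (successors ∅): φ is false.
  s3 (successors ∅): φ is false.
  s4 (successors {s0, s5}): φ is false.
  s5 (successors {s3, s4}): φ is true.
  s6 (successors {s2}): φ is true.
For instance, at s5:
  At s5: Box Box p is true, Dia p is true, so Box Box p and Dia p is true.
    At s5: Box Box p requires Box p at every successor {s3, s4}.
      At s3: Box p is true.
      At s4: Box p is true.
    So Box Box p is true at s5.
    At s5: Dia p requires p at some successor in {s3, s4}.
      p holds at s4, so Dia p is true at s5.
Satisfying worlds: {s0, s1, s5, s6}

s0, s1, s5, s6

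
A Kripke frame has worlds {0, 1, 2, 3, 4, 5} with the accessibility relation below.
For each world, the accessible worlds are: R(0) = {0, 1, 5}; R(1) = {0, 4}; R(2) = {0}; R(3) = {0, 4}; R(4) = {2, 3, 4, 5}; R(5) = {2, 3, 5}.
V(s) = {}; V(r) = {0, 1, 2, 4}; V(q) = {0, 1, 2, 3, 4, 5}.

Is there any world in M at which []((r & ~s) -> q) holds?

Let φ = []((r & ~s) -> q). Evaluate φ at each world:
  0 (successors {0, 1, 5}): φ is true.
  1 (successors {0, 4}): φ is true.
  2 (successors {0}): φ is true.
  3 (successors {0, 4}): φ is true.
  4 (successors {2, 3, 4, 5}): φ is true.
  5 (successors {2, 3, 5}): φ is true.
Detail at 0 (witness):
  At 0: []((r & ~s) -> q) requires (r & ~s) -> q at every successor {0, 1, 5}.
    At 0: (r & ~s) -> q is true.
    At 1: (r & ~s) -> q is true.
    At 5: (r & ~s) -> q is true.
  So []((r & ~s) -> q) is true at 0.

Yes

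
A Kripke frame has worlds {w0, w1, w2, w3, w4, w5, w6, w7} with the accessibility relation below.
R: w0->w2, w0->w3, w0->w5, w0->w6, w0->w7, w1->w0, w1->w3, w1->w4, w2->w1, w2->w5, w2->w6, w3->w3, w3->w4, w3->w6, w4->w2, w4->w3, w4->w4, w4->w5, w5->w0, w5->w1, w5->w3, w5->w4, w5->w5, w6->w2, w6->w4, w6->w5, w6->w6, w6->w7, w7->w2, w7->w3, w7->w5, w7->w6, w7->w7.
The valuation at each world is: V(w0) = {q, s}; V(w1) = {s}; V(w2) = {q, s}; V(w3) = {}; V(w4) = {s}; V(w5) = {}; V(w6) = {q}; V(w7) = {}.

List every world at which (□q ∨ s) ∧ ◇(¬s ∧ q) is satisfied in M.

w0, w2

Let φ = (□q ∨ s) ∧ ◇(¬s ∧ q). Evaluate φ at each world:
  w0 (successors {w2, w3, w5, w6, w7}): φ is true.
  w1 (successors {w0, w3, w4}): φ is false.
  w2 (successors {w1, w5, w6}): φ is true.
  w3 (successors {w3, w4, w6}): φ is false.
  w4 (successors {w2, w3, w4, w5}): φ is false.
  w5 (successors {w0, w1, w3, w4, w5}): φ is false.
  w6 (successors {w2, w4, w5, w6, w7}): φ is false.
  w7 (successors {w2, w3, w5, w6, w7}): φ is false.
For instance, at w4:
  At w4: □q ∨ s is true, ◇(¬s ∧ q) is false, so (□q ∨ s) ∧ ◇(¬s ∧ q) is false.
    At w4: □q is false, s is true, so □q ∨ s is true.
      At w4: □q requires q at every successor {w2, w3, w4, w5}.
        q fails at w3, so □q is false at w4.
    At w4: ◇(¬s ∧ q) requires ¬s ∧ q at some successor in {w2, w3, w4, w5}.
      At w2: ¬s ∧ q is false.
      At w3: ¬s ∧ q is false.
      At w4: ¬s ∧ q is false.
      At w5: ¬s ∧ q is false.
    So ◇(¬s ∧ q) is false at w4.
Satisfying worlds: {w0, w2}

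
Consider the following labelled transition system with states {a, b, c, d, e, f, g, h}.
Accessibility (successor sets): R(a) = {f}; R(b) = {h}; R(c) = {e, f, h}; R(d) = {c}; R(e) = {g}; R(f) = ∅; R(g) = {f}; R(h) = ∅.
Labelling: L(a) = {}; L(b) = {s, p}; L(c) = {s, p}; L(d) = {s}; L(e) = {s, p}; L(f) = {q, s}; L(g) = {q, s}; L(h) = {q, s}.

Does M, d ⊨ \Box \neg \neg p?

At d: \Box \neg \neg p requires \neg \neg p at every successor {c}.
  At c: \neg \neg p is true.
So \Box \neg \neg p is true at d.

Yes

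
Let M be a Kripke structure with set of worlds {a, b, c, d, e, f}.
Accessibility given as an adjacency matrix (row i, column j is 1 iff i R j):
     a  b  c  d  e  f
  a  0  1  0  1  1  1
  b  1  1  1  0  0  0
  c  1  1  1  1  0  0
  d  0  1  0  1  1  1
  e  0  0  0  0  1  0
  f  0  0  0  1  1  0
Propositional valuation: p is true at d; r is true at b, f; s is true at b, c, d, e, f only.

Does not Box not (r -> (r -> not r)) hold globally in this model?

Recall that Box ψ holds at a world iff ψ holds at every accessible world, and Dia ψ holds iff ψ holds at some accessible world.
Let φ = not Box not (r -> (r -> not r)). Evaluate φ at each world:
  a (successors {b, d, e, f}): φ is true.
  b (successors {a, b, c}): φ is true.
  c (successors {a, b, c, d}): φ is true.
  d (successors {b, d, e, f}): φ is true.
  e (successors {e}): φ is true.
  f (successors {d, e}): φ is true.
For instance, at d:
  At d: Box not (r -> (r -> not r)) is false, so not Box not (r -> (r -> not r)) is true.
    At d: Box not (r -> (r -> not r)) requires not (r -> (r -> not r)) at every successor {b, d, e, f}.
      not (r -> (r -> not r)) fails at d, so Box not (r -> (r -> not r)) is false at d.

Yes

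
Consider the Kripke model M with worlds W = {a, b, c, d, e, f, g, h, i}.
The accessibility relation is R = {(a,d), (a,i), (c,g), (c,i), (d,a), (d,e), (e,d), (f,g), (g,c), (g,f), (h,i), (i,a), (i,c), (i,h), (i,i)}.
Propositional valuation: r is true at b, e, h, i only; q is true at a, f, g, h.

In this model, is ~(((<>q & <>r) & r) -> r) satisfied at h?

No

At h: ((<>q & <>r) & r) -> r is true, so ~(((<>q & <>r) & r) -> r) is false.
  At h: (<>q & <>r) & r is false, r is true, so ((<>q & <>r) & r) -> r is true.
    At h: <>q & <>r is false, r is true, so (<>q & <>r) & r is false.
      At h: <>q is false, <>r is true, so <>q & <>r is false.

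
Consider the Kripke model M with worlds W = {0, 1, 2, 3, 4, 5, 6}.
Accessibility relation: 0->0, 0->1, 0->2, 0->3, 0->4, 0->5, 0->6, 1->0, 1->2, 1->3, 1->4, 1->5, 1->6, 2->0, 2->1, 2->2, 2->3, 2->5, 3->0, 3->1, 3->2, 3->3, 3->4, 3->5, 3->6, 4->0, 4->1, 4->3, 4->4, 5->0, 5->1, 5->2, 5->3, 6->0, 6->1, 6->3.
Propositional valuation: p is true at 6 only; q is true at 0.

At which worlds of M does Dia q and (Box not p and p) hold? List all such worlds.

Recall that Box ψ holds at a world iff ψ holds at every accessible world, and Dia ψ holds iff ψ holds at some accessible world.
Let φ = Dia q and (Box not p and p). Evaluate φ at each world:
  0 (successors {0, 1, 2, 3, 4, 5, 6}): φ is false.
  1 (successors {0, 2, 3, 4, 5, 6}): φ is false.
  2 (successors {0, 1, 2, 3, 5}): φ is false.
  3 (successors {0, 1, 2, 3, 4, 5, 6}): φ is false.
  4 (successors {0, 1, 3, 4}): φ is false.
  5 (successors {0, 1, 2, 3}): φ is false.
  6 (successors {0, 1, 3}): φ is true.
For instance, at 0:
  At 0: Dia q is true, Box not p and p is false, so Dia q and (Box not p and p) is false.
    At 0: Dia q requires q at some successor in {0, 1, 2, 3, 4, 5, 6}.
      q holds at 0, so Dia q is true at 0.
    At 0: Box not p is false, p is false, so Box not p and p is false.
      At 0: Box not p requires not p at every successor {0, 1, 2, 3, 4, 5, 6}.
        not p fails at 6, so Box not p is false at 0.
Satisfying worlds: {6}

6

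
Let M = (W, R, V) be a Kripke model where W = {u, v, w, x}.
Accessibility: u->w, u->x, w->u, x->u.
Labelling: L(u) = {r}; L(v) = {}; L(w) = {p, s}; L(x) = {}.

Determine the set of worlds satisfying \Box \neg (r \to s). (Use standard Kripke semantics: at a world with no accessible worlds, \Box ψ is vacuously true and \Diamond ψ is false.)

v, w, x

Let φ = \Box \neg (r \to s). Evaluate φ at each world:
  u (successors {w, x}): φ is false.
  v (successors ∅): φ is true.
  w (successors {u}): φ is true.
  x (successors {u}): φ is true.
For instance, at w:
  At w: \Box \neg (r \to s) requires \neg (r \to s) at every successor {u}.
    At u: \neg (r \to s) is true.
  So \Box \neg (r \to s) is true at w.
Satisfying worlds: {v, w, x}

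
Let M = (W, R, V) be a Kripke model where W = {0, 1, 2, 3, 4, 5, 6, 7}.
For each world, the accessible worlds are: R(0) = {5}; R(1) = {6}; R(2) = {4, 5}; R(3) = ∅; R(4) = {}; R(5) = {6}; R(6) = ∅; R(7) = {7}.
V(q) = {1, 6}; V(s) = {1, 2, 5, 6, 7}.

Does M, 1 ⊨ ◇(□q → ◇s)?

Recall that □ψ holds at a world iff ψ holds at every accessible world, and ◇ψ holds iff ψ holds at some accessible world.
At 1: ◇(□q → ◇s) requires □q → ◇s at some successor in {6}.
  At 6: □q → ◇s is false.
So ◇(□q → ◇s) is false at 1.

No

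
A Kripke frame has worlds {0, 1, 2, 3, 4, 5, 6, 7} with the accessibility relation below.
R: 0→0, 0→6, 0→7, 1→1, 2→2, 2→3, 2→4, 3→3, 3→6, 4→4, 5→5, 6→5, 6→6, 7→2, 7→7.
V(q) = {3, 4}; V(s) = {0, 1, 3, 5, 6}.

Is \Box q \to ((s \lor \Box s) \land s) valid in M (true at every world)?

Let φ = \Box q \to ((s \lor \Box s) \land s). Evaluate φ at each world:
  0 (successors {0, 6, 7}): φ is true.
  1 (successors {1}): φ is true.
  2 (successors {2, 3, 4}): φ is true.
  3 (successors {3, 6}): φ is true.
  4 (successors {4}): φ is false.
  5 (successors {5}): φ is true.
  6 (successors {5, 6}): φ is true.
  7 (successors {2, 7}): φ is true.
Detail at 4 (counterexample):
  At 4: \Box q is true, (s \lor \Box s) \land s is false, so \Box q \to ((s \lor \Box s) \land s) is false.
    At 4: \Box q requires q at every successor {4}.
      At 4: q is true.
    So \Box q is true at 4.
    At 4: s \lor \Box s is false, s is false, so (s \lor \Box s) \land s is false.
      At 4: s is false, \Box s is false, so s \lor \Box s is false.

No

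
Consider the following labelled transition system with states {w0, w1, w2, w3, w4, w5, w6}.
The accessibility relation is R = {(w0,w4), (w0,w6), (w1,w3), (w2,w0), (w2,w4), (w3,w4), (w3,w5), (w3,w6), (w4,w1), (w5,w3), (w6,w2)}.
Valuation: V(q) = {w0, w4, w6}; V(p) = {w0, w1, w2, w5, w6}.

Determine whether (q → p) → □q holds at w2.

Yes

Recall that □ψ holds at a world iff ψ holds at every accessible world, and ◇ψ holds iff ψ holds at some accessible world.
At w2: q → p is true, □q is true, so (q → p) → □q is true.
  At w2: □q requires q at every successor {w0, w4}.
    At w0: q is true.
    At w4: q is true.
  So □q is true at w2.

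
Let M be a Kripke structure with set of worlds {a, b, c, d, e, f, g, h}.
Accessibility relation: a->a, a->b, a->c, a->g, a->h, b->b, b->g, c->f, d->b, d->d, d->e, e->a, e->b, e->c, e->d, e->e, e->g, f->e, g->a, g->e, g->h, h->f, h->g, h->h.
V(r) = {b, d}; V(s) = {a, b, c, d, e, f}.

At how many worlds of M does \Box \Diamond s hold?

8

Let φ = \Box \Diamond s. Evaluate φ at each world:
  a (successors {a, b, c, g, h}): φ is true.
  b (successors {b, g}): φ is true.
  c (successors {f}): φ is true.
  d (successors {b, d, e}): φ is true.
  e (successors {a, b, c, d, e, g}): φ is true.
  f (successors {e}): φ is true.
  g (successors {a, e, h}): φ is true.
  h (successors {f, g, h}): φ is true.
For instance, at f:
  At f: \Box \Diamond s requires \Diamond s at every successor {e}.
      At e: \Diamond s requires s at some successor in {a, b, c, d, e, g}.
        s holds at a, so \Diamond s is true at e.
  So \Box \Diamond s is true at f.
Satisfying worlds: {a, b, c, d, e, f, g, h}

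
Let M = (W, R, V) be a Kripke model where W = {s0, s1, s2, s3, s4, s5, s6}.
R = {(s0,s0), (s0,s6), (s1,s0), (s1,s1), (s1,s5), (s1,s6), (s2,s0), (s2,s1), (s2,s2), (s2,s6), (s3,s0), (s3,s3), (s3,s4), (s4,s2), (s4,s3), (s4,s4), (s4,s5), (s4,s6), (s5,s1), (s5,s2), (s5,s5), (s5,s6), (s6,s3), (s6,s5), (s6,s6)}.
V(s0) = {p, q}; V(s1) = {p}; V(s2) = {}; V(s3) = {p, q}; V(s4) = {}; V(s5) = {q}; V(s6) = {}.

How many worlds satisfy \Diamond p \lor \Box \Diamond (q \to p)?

7

Recall that \Box ψ holds at a world iff ψ holds at every accessible world, and \Diamond ψ holds iff ψ holds at some accessible world.
Let φ = \Diamond p \lor \Box \Diamond (q \to p). Evaluate φ at each world:
  s0 (successors {s0, s6}): φ is true.
  s1 (successors {s0, s1, s5, s6}): φ is true.
  s2 (successors {s0, s1, s2, s6}): φ is true.
  s3 (successors {s0, s3, s4}): φ is true.
  s4 (successors {s2, s3, s4, s5, s6}): φ is true.
  s5 (successors {s1, s2, s5, s6}): φ is true.
  s6 (successors {s3, s5, s6}): φ is true.
For instance, at s3:
  At s3: \Diamond p is true, \Box \Diamond (q \to p) is true, so \Diamond p \lor \Box \Diamond (q \to p) is true.
    At s3: \Diamond p requires p at some successor in {s0, s3, s4}.
      p holds at s0, so \Diamond p is true at s3.
    At s3: \Box \Diamond (q \to p) requires \Diamond (q \to p) at every successor {s0, s3, s4}.
      At s0: \Diamond (q \to p) is true.
      At s3: \Diamond (q \to p) is true.
      At s4: \Diamond (q \to p) is true.
    So \Box \Diamond (q \to p) is true at s3.
Satisfying worlds: {s0, s1, s2, s3, s4, s5, s6}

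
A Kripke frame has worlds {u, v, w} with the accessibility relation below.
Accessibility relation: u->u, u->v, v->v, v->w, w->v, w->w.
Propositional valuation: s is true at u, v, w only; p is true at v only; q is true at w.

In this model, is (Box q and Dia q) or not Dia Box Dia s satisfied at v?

No

At v: Box q and Dia q is false, not Dia Box Dia s is false, so (Box q and Dia q) or not Dia Box Dia s is false.
  At v: Box q is false, Dia q is true, so Box q and Dia q is false.
    At v: Box q requires q at every successor {v, w}.
      q fails at v, so Box q is false at v.
    At v: Dia q requires q at some successor in {v, w}.
      q holds at w, so Dia q is true at v.
  At v: Dia Box Dia s is true, so not Dia Box Dia s is false.
    At v: Dia Box Dia s requires Box Dia s at some successor in {v, w}.
      Box Dia s holds at v, so Dia Box Dia s is true at v.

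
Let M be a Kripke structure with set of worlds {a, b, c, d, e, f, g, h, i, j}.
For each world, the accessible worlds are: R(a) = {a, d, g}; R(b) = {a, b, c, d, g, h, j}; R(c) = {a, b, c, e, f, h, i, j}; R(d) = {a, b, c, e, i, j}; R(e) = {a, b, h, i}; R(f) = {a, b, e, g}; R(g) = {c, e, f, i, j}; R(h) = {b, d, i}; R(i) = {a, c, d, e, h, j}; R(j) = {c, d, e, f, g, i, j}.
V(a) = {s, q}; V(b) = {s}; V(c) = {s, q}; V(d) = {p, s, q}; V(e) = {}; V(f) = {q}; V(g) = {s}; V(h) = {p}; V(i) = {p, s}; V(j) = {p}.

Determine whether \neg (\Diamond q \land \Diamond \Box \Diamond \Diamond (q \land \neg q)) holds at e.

At e: \Diamond q \land \Diamond \Box \Diamond \Diamond (q \land \neg q) is false, so \neg (\Diamond q \land \Diamond \Box \Diamond \Diamond (q \land \neg q)) is true.
  At e: \Diamond q is true, \Diamond \Box \Diamond \Diamond (q \land \neg q) is false, so \Diamond q \land \Diamond \Box \Diamond \Diamond (q \land \neg q) is false.
    At e: \Diamond q requires q at some successor in {a, b, h, i}.
      q holds at a, so \Diamond q is true at e.
    At e: \Diamond \Box \Diamond \Diamond (q \land \neg q) requires \Box \Diamond \Diamond (q \land \neg q) at some successor in {a, b, h, i}.
      At a: \Box \Diamond \Diamond (q \land \neg q) is false.
      At b: \Box \Diamond \Diamond (q \land \neg q) is false.
      At h: \Box \Diamond \Diamond (q \land \neg q) is false.
      At i: \Box \Diamond \Diamond (q \land \neg q) is false.
    So \Diamond \Box \Diamond \Diamond (q \land \neg q) is false at e.

Yes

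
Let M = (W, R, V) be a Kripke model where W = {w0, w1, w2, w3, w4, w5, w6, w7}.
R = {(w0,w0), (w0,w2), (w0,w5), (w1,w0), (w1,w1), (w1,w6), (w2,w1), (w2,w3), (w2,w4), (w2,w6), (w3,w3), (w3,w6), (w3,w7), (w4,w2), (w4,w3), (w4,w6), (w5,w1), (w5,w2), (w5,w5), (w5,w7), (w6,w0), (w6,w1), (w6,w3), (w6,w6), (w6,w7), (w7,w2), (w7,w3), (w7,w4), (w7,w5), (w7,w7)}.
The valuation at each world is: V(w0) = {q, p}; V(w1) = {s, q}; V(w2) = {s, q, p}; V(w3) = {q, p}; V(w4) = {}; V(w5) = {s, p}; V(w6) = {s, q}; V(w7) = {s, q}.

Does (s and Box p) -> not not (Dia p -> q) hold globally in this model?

Yes

Let φ = (s and Box p) -> not not (Dia p -> q). Evaluate φ at each world:
  w0 (successors {w0, w2, w5}): φ is true.
  w1 (successors {w0, w1, w6}): φ is true.
  w2 (successors {w1, w3, w4, w6}): φ is true.
  w3 (successors {w3, w6, w7}): φ is true.
  w4 (successors {w2, w3, w6}): φ is true.
  w5 (successors {w1, w2, w5, w7}): φ is true.
  w6 (successors {w0, w1, w3, w6, w7}): φ is true.
  w7 (successors {w2, w3, w4, w5, w7}): φ is true.
For instance, at w3:
  At w3: s and Box p is false, not not (Dia p -> q) is true, so (s and Box p) -> not not (Dia p -> q) is true.
    At w3: s is false, Box p is false, so s and Box p is false.
      At w3: Box p requires p at every successor {w3, w6, w7}.
        p fails at w6, so Box p is false at w3.
    At w3: not (Dia p -> q) is false, so not not (Dia p -> q) is true.
      At w3: Dia p -> q is true, so not (Dia p -> q) is false.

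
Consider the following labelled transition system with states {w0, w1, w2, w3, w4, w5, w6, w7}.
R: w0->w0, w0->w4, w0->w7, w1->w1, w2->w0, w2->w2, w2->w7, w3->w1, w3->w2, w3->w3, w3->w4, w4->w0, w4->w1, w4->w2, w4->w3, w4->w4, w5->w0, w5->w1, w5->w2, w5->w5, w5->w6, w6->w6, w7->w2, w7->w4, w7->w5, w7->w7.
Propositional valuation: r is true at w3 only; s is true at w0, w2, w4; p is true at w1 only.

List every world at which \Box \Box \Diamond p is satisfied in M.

Let φ = \Box \Box \Diamond p. Evaluate φ at each world:
  w0 (successors {w0, w4, w7}): φ is false.
  w1 (successors {w1}): φ is true.
  w2 (successors {w0, w2, w7}): φ is false.
  w3 (successors {w1, w2, w3, w4}): φ is false.
  w4 (successors {w0, w1, w2, w3, w4}): φ is false.
  w5 (successors {w0, w1, w2, w5, w6}): φ is false.
  w6 (successors {w6}): φ is false.
  w7 (successors {w2, w4, w5, w7}): φ is false.
For instance, at w0:
  At w0: \Box \Box \Diamond p requires \Box \Diamond p at every successor {w0, w4, w7}.
    \Box \Diamond p fails at w0, so \Box \Box \Diamond p is false at w0.
      At w0: \Box \Diamond p requires \Diamond p at every successor {w0, w4, w7}.
        \Diamond p fails at w0, so \Box \Diamond p is false at w0.
Satisfying worlds: {w1}

w1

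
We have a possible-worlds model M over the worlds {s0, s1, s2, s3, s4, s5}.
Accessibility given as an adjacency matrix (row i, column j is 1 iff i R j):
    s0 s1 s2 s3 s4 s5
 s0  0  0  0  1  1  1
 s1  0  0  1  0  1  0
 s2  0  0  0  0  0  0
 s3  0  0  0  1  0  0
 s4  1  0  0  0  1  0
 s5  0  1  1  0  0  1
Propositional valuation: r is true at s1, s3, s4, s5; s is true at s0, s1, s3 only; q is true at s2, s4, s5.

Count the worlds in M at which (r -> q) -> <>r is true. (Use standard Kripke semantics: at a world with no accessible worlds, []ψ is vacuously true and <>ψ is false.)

Recall that <>ψ holds at a world iff ψ holds at some accessible world.
Let φ = (r -> q) -> <>r. Evaluate φ at each world:
  s0 (successors {s3, s4, s5}): φ is true.
  s1 (successors {s2, s4}): φ is true.
  s2 (successors ∅): φ is false.
  s3 (successors {s3}): φ is true.
  s4 (successors {s0, s4}): φ is true.
  s5 (successors {s1, s2, s5}): φ is true.
For instance, at s4:
  At s4: r -> q is true, <>r is true, so (r -> q) -> <>r is true.
    At s4: <>r requires r at some successor in {s0, s4}.
      r holds at s4, so <>r is true at s4.
Satisfying worlds: {s0, s1, s3, s4, s5}

5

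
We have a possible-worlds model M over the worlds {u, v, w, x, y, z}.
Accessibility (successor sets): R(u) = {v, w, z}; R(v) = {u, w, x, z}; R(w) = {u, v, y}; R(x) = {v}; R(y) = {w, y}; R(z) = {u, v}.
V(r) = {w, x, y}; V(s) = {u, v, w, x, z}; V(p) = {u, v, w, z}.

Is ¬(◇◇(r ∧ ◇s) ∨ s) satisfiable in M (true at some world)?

Let φ = ¬(◇◇(r ∧ ◇s) ∨ s). Evaluate φ at each world:
  u (successors {v, w, z}): φ is false.
  v (successors {u, w, x, z}): φ is false.
  w (successors {u, v, y}): φ is false.
  x (successors {v}): φ is false.
  y (successors {w, y}): φ is false.
  z (successors {u, v}): φ is false.
For instance, at w:
  At w: ◇◇(r ∧ ◇s) ∨ s is true, so ¬(◇◇(r ∧ ◇s) ∨ s) is false.
    At w: ◇◇(r ∧ ◇s) is true, s is true, so ◇◇(r ∧ ◇s) ∨ s is true.
      At w: ◇◇(r ∧ ◇s) requires ◇(r ∧ ◇s) at some successor in {u, v, y}.
        ◇(r ∧ ◇s) holds at u, so ◇◇(r ∧ ◇s) is true at w.

No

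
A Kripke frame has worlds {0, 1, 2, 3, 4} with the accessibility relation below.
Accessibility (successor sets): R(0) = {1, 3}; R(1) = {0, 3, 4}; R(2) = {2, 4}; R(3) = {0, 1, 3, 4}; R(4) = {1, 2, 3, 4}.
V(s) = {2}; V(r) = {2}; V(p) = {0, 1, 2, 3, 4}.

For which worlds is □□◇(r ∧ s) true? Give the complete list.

none

Let φ = □□◇(r ∧ s). Evaluate φ at each world:
  0 (successors {1, 3}): φ is false.
  1 (successors {0, 3, 4}): φ is false.
  2 (successors {2, 4}): φ is false.
  3 (successors {0, 1, 3, 4}): φ is false.
  4 (successors {1, 2, 3, 4}): φ is false.
For instance, at 2:
  At 2: □□◇(r ∧ s) requires □◇(r ∧ s) at every successor {2, 4}.
    □◇(r ∧ s) fails at 4, so □□◇(r ∧ s) is false at 2.
      At 4: □◇(r ∧ s) requires ◇(r ∧ s) at every successor {1, 2, 3, 4}.
        ◇(r ∧ s) fails at 1, so □◇(r ∧ s) is false at 4.
Satisfying worlds: none.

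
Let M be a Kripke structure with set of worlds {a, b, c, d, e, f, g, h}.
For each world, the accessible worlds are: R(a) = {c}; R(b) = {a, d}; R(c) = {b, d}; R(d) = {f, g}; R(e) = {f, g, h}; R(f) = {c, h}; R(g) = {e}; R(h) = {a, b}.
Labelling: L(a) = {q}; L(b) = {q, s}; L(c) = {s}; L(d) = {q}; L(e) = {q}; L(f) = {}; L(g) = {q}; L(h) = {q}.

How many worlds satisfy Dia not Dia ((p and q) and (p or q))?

8

Let φ = Dia not Dia ((p and q) and (p or q)). Evaluate φ at each world:
  a (successors {c}): φ is true.
  b (successors {a, d}): φ is true.
  c (successors {b, d}): φ is true.
  d (successors {f, g}): φ is true.
  e (successors {f, g, h}): φ is true.
  f (successors {c, h}): φ is true.
  g (successors {e}): φ is true.
  h (successors {a, b}): φ is true.
For instance, at b:
  At b: Dia not Dia ((p and q) and (p or q)) requires not Dia ((p and q) and (p or q)) at some successor in {a, d}.
    not Dia ((p and q) and (p or q)) holds at a, so Dia not Dia ((p and q) and (p or q)) is true at b.
      At a: Dia ((p and q) and (p or q)) is false, so not Dia ((p and q) and (p or q)) is true.
Satisfying worlds: {a, b, c, d, e, f, g, h}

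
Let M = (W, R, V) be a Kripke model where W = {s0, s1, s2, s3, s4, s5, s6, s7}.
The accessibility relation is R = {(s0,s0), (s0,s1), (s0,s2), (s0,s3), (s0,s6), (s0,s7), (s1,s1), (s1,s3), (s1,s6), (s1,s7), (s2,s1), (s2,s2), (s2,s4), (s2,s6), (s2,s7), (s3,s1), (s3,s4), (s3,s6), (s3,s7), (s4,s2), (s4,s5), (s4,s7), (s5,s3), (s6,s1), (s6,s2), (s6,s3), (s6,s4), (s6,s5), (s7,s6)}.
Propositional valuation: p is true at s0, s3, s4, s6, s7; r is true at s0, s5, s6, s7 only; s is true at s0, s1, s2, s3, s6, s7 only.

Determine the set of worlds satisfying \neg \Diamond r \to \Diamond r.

Recall that \Diamond ψ holds at a world iff ψ holds at some accessible world.
Let φ = \neg \Diamond r \to \Diamond r. Evaluate φ at each world:
  s0 (successors {s0, s1, s2, s3, s6, s7}): φ is true.
  s1 (successors {s1, s3, s6, s7}): φ is true.
  s2 (successors {s1, s2, s4, s6, s7}): φ is true.
  s3 (successors {s1, s4, s6, s7}): φ is true.
  s4 (successors {s2, s5, s7}): φ is true.
  s5 (successors {s3}): φ is false.
  s6 (successors {s1, s2, s3, s4, s5}): φ is true.
  s7 (successors {s6}): φ is true.
For instance, at s4:
  At s4: \neg \Diamond r is false, \Diamond r is true, so \neg \Diamond r \to \Diamond r is true.
    At s4: \Diamond r is true, so \neg \Diamond r is false.
      At s4: \Diamond r requires r at some successor in {s2, s5, s7}.
        r holds at s5, so \Diamond r is true at s4.
    At s4: \Diamond r requires r at some successor in {s2, s5, s7}.
      r holds at s5, so \Diamond r is true at s4.
Satisfying worlds: {s0, s1, s2, s3, s4, s6, s7}

s0, s1, s2, s3, s4, s6, s7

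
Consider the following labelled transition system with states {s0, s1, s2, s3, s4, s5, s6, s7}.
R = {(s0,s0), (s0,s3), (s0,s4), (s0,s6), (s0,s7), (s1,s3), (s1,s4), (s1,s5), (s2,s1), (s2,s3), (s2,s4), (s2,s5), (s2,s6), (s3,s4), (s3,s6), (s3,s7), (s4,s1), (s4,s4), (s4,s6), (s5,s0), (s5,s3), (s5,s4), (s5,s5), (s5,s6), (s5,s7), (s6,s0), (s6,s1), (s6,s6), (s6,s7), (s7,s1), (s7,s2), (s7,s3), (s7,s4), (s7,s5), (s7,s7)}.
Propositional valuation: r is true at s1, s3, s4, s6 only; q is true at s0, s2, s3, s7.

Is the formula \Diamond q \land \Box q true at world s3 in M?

At s3: \Diamond q is true, \Box q is false, so \Diamond q \land \Box q is false.
  At s3: \Diamond q requires q at some successor in {s4, s6, s7}.
    q holds at s7, so \Diamond q is true at s3.
  At s3: \Box q requires q at every successor {s4, s6, s7}.
    q fails at s4, so \Box q is false at s3.

No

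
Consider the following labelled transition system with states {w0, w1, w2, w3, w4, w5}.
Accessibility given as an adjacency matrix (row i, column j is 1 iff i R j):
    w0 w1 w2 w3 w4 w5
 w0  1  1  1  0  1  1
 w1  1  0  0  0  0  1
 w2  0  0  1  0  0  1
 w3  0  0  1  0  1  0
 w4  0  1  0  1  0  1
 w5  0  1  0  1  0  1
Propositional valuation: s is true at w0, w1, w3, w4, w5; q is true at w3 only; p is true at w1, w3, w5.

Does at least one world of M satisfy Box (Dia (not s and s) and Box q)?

Let φ = Box (Dia (not s and s) and Box q). Evaluate φ at each world:
  w0 (successors {w0, w1, w2, w4, w5}): φ is false.
  w1 (successors {w0, w5}): φ is false.
  w2 (successors {w2, w5}): φ is false.
  w3 (successors {w2, w4}): φ is false.
  w4 (successors {w1, w3, w5}): φ is false.
  w5 (successors {w1, w3, w5}): φ is false.
For instance, at w3:
  At w3: Box (Dia (not s and s) and Box q) requires Dia (not s and s) and Box q at every successor {w2, w4}.
    Dia (not s and s) and Box q fails at w2, so Box (Dia (not s and s) and Box q) is false at w3.
      At w2: Dia (not s and s) is false, Box q is false, so Dia (not s and s) and Box q is false.

No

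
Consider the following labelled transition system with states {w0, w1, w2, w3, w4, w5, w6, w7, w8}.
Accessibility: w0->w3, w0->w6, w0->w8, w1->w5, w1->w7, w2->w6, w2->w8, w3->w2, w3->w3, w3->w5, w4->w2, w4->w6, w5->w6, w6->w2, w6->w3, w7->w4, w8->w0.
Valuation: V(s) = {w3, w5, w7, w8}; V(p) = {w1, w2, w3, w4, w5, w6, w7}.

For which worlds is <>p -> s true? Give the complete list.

w3, w5, w7, w8

Let φ = <>p -> s. Evaluate φ at each world:
  w0 (successors {w3, w6, w8}): φ is false.
  w1 (successors {w5, w7}): φ is false.
  w2 (successors {w6, w8}): φ is false.
  w3 (successors {w2, w3, w5}): φ is true.
  w4 (successors {w2, w6}): φ is false.
  w5 (successors {w6}): φ is true.
  w6 (successors {w2, w3}): φ is false.
  w7 (successors {w4}): φ is true.
  w8 (successors {w0}): φ is true.
For instance, at w2:
  At w2: <>p is true, s is false, so <>p -> s is false.
    At w2: <>p requires p at some successor in {w6, w8}.
      p holds at w6, so <>p is true at w2.
Satisfying worlds: {w3, w5, w7, w8}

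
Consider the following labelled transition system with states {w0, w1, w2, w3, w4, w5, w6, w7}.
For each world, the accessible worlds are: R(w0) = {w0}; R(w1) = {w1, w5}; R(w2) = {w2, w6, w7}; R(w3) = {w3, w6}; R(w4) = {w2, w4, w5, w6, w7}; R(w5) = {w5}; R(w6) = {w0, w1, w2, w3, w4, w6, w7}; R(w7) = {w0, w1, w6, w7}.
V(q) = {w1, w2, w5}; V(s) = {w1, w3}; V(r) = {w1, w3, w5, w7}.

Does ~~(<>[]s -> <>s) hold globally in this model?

Let φ = ~~(<>[]s -> <>s). Evaluate φ at each world:
  w0 (successors {w0}): φ is true.
  w1 (successors {w1, w5}): φ is true.
  w2 (successors {w2, w6, w7}): φ is true.
  w3 (successors {w3, w6}): φ is true.
  w4 (successors {w2, w4, w5, w6, w7}): φ is true.
  w5 (successors {w5}): φ is true.
  w6 (successors {w0, w1, w2, w3, w4, w6, w7}): φ is true.
  w7 (successors {w0, w1, w6, w7}): φ is true.
For instance, at w6:
  At w6: ~(<>[]s -> <>s) is false, so ~~(<>[]s -> <>s) is true.
    At w6: <>[]s -> <>s is true, so ~(<>[]s -> <>s) is false.
      At w6: <>[]s is false, <>s is true, so <>[]s -> <>s is true.

Yes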